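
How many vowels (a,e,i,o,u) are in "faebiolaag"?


Input: faebiolaag
Checking each character:
  'f' at position 0: consonant
  'a' at position 1: vowel (running total: 1)
  'e' at position 2: vowel (running total: 2)
  'b' at position 3: consonant
  'i' at position 4: vowel (running total: 3)
  'o' at position 5: vowel (running total: 4)
  'l' at position 6: consonant
  'a' at position 7: vowel (running total: 5)
  'a' at position 8: vowel (running total: 6)
  'g' at position 9: consonant
Total vowels: 6

6


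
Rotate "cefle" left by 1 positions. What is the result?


Input: "cefle", rotate left by 1
First 1 characters: "c"
Remaining characters: "efle"
Concatenate remaining + first: "efle" + "c" = "eflec"

eflec


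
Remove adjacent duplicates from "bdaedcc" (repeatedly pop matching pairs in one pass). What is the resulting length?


Input: bdaedcc
Stack-based adjacent duplicate removal:
  Read 'b': push. Stack: b
  Read 'd': push. Stack: bd
  Read 'a': push. Stack: bda
  Read 'e': push. Stack: bdae
  Read 'd': push. Stack: bdaed
  Read 'c': push. Stack: bdaedc
  Read 'c': matches stack top 'c' => pop. Stack: bdaed
Final stack: "bdaed" (length 5)

5


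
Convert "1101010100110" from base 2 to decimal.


Input: "1101010100110" in base 2
Positional expansion:
  Digit '1' (value 1) x 2^12 = 4096
  Digit '1' (value 1) x 2^11 = 2048
  Digit '0' (value 0) x 2^10 = 0
  Digit '1' (value 1) x 2^9 = 512
  Digit '0' (value 0) x 2^8 = 0
  Digit '1' (value 1) x 2^7 = 128
  Digit '0' (value 0) x 2^6 = 0
  Digit '1' (value 1) x 2^5 = 32
  Digit '0' (value 0) x 2^4 = 0
  Digit '0' (value 0) x 2^3 = 0
  Digit '1' (value 1) x 2^2 = 4
  Digit '1' (value 1) x 2^1 = 2
  Digit '0' (value 0) x 2^0 = 0
Sum = 6822

6822


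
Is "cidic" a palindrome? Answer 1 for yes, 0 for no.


Input: cidic
Reversed: cidic
  Compare pos 0 ('c') with pos 4 ('c'): match
  Compare pos 1 ('i') with pos 3 ('i'): match
Result: palindrome

1


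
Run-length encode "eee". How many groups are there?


Input: eee
Scanning for consecutive runs:
  Group 1: 'e' x 3 (positions 0-2)
Total groups: 1

1


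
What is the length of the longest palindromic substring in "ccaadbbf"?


Input: "ccaadbbf"
Checking substrings for palindromes:
  [0:2] "cc" (len 2) => palindrome
  [2:4] "aa" (len 2) => palindrome
  [5:7] "bb" (len 2) => palindrome
Longest palindromic substring: "cc" with length 2

2


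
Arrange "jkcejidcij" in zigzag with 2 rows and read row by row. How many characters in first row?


Zigzag "jkcejidcij" into 2 rows:
Placing characters:
  'j' => row 0
  'k' => row 1
  'c' => row 0
  'e' => row 1
  'j' => row 0
  'i' => row 1
  'd' => row 0
  'c' => row 1
  'i' => row 0
  'j' => row 1
Rows:
  Row 0: "jcjdi"
  Row 1: "keicj"
First row length: 5

5


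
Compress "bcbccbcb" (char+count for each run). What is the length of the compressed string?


Input: bcbccbcb
Runs:
  'b' x 1 => "b1"
  'c' x 1 => "c1"
  'b' x 1 => "b1"
  'c' x 2 => "c2"
  'b' x 1 => "b1"
  'c' x 1 => "c1"
  'b' x 1 => "b1"
Compressed: "b1c1b1c2b1c1b1"
Compressed length: 14

14


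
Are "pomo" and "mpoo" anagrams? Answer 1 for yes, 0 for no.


Strings: "pomo", "mpoo"
Sorted first:  moop
Sorted second: moop
Sorted forms match => anagrams

1


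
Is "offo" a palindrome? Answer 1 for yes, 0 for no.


Input: offo
Reversed: offo
  Compare pos 0 ('o') with pos 3 ('o'): match
  Compare pos 1 ('f') with pos 2 ('f'): match
Result: palindrome

1


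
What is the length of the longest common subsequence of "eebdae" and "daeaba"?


LCS of "eebdae" and "daeaba"
DP table:
           d    a    e    a    b    a
      0    0    0    0    0    0    0
  e   0    0    0    1    1    1    1
  e   0    0    0    1    1    1    1
  b   0    0    0    1    1    2    2
  d   0    1    1    1    1    2    2
  a   0    1    2    2    2    2    3
  e   0    1    2    3    3    3    3
LCS length = dp[6][6] = 3

3


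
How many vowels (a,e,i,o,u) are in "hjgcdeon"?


Input: hjgcdeon
Checking each character:
  'h' at position 0: consonant
  'j' at position 1: consonant
  'g' at position 2: consonant
  'c' at position 3: consonant
  'd' at position 4: consonant
  'e' at position 5: vowel (running total: 1)
  'o' at position 6: vowel (running total: 2)
  'n' at position 7: consonant
Total vowels: 2

2


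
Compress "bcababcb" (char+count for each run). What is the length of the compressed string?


Input: bcababcb
Runs:
  'b' x 1 => "b1"
  'c' x 1 => "c1"
  'a' x 1 => "a1"
  'b' x 1 => "b1"
  'a' x 1 => "a1"
  'b' x 1 => "b1"
  'c' x 1 => "c1"
  'b' x 1 => "b1"
Compressed: "b1c1a1b1a1b1c1b1"
Compressed length: 16

16


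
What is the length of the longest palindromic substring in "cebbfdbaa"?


Input: "cebbfdbaa"
Checking substrings for palindromes:
  [2:4] "bb" (len 2) => palindrome
  [7:9] "aa" (len 2) => palindrome
Longest palindromic substring: "bb" with length 2

2


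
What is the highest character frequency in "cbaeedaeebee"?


Input: cbaeedaeebee
Character counts:
  'a': 2
  'b': 2
  'c': 1
  'd': 1
  'e': 6
Maximum frequency: 6

6


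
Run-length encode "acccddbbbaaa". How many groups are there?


Input: acccddbbbaaa
Scanning for consecutive runs:
  Group 1: 'a' x 1 (positions 0-0)
  Group 2: 'c' x 3 (positions 1-3)
  Group 3: 'd' x 2 (positions 4-5)
  Group 4: 'b' x 3 (positions 6-8)
  Group 5: 'a' x 3 (positions 9-11)
Total groups: 5

5


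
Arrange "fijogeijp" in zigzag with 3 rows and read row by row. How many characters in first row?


Zigzag "fijogeijp" into 3 rows:
Placing characters:
  'f' => row 0
  'i' => row 1
  'j' => row 2
  'o' => row 1
  'g' => row 0
  'e' => row 1
  'i' => row 2
  'j' => row 1
  'p' => row 0
Rows:
  Row 0: "fgp"
  Row 1: "ioej"
  Row 2: "ji"
First row length: 3

3


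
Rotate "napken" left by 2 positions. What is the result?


Input: "napken", rotate left by 2
First 2 characters: "na"
Remaining characters: "pken"
Concatenate remaining + first: "pken" + "na" = "pkenna"

pkenna


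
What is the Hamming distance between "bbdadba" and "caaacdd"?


Comparing "bbdadba" and "caaacdd" position by position:
  Position 0: 'b' vs 'c' => differ
  Position 1: 'b' vs 'a' => differ
  Position 2: 'd' vs 'a' => differ
  Position 3: 'a' vs 'a' => same
  Position 4: 'd' vs 'c' => differ
  Position 5: 'b' vs 'd' => differ
  Position 6: 'a' vs 'd' => differ
Total differences (Hamming distance): 6

6


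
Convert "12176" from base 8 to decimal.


Input: "12176" in base 8
Positional expansion:
  Digit '1' (value 1) x 8^4 = 4096
  Digit '2' (value 2) x 8^3 = 1024
  Digit '1' (value 1) x 8^2 = 64
  Digit '7' (value 7) x 8^1 = 56
  Digit '6' (value 6) x 8^0 = 6
Sum = 5246

5246


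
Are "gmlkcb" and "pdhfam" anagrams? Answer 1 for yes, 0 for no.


Strings: "gmlkcb", "pdhfam"
Sorted first:  bcgklm
Sorted second: adfhmp
Differ at position 0: 'b' vs 'a' => not anagrams

0


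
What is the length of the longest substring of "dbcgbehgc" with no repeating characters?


Input: "dbcgbehgc"
Sliding window (track last position of each char):
  Position 0 ('d'): window [0,0] length 1 -- new best
  Position 1 ('b'): window [0,1] length 2 -- new best
  Position 2 ('c'): window [0,2] length 3 -- new best
  Position 3 ('g'): window [0,3] length 4 -- new best
  Position 4 ('b'): repeat (last at 1), move window start to 2
  Position 4 ('b'): window [2,4] length 3
  Position 5 ('e'): window [2,5] length 4
  Position 6 ('h'): window [2,6] length 5 -- new best
  Position 7 ('g'): repeat (last at 3), move window start to 4
  Position 7 ('g'): window [4,7] length 4
  Position 8 ('c'): window [4,8] length 5
Longest substring with no repeats: "cgbeh" with length 5

5


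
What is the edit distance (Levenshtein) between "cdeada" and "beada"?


Computing edit distance: "cdeada" -> "beada"
DP table:
           b    e    a    d    a
      0    1    2    3    4    5
  c   1    1    2    3    4    5
  d   2    2    2    3    3    4
  e   3    3    2    3    4    4
  a   4    4    3    2    3    4
  d   5    5    4    3    2    3
  a   6    6    5    4    3    2
Edit distance = dp[6][5] = 2

2


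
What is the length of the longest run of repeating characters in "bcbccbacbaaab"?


Input: "bcbccbacbaaab"
Scanning for longest run:
  Position 1 ('c'): new char, reset run to 1
  Position 2 ('b'): new char, reset run to 1
  Position 3 ('c'): new char, reset run to 1
  Position 4 ('c'): continues run of 'c', length=2
  Position 5 ('b'): new char, reset run to 1
  Position 6 ('a'): new char, reset run to 1
  Position 7 ('c'): new char, reset run to 1
  Position 8 ('b'): new char, reset run to 1
  Position 9 ('a'): new char, reset run to 1
  Position 10 ('a'): continues run of 'a', length=2
  Position 11 ('a'): continues run of 'a', length=3
  Position 12 ('b'): new char, reset run to 1
Longest run: 'a' with length 3

3


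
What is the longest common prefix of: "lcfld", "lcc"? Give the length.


Words: lcfld, lcc
  Position 0: all 'l' => match
  Position 1: all 'c' => match
  Position 2: ('f', 'c') => mismatch, stop
LCP = "lc" (length 2)

2


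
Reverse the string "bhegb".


Input: bhegb
Reading characters right to left:
  Position 4: 'b'
  Position 3: 'g'
  Position 2: 'e'
  Position 1: 'h'
  Position 0: 'b'
Reversed: bgehb

bgehb


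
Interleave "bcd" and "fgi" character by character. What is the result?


Interleaving "bcd" and "fgi":
  Position 0: 'b' from first, 'f' from second => "bf"
  Position 1: 'c' from first, 'g' from second => "cg"
  Position 2: 'd' from first, 'i' from second => "di"
Result: bfcgdi

bfcgdi


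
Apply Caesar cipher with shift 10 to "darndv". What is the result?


Caesar cipher: shift "darndv" by 10
  'd' (pos 3) + 10 = pos 13 = 'n'
  'a' (pos 0) + 10 = pos 10 = 'k'
  'r' (pos 17) + 10 = pos 1 = 'b'
  'n' (pos 13) + 10 = pos 23 = 'x'
  'd' (pos 3) + 10 = pos 13 = 'n'
  'v' (pos 21) + 10 = pos 5 = 'f'
Result: nkbxnf

nkbxnf


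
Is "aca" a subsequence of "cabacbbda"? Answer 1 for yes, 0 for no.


Check if "aca" is a subsequence of "cabacbbda"
Greedy scan:
  Position 0 ('c'): no match needed
  Position 1 ('a'): matches sub[0] = 'a'
  Position 2 ('b'): no match needed
  Position 3 ('a'): no match needed
  Position 4 ('c'): matches sub[1] = 'c'
  Position 5 ('b'): no match needed
  Position 6 ('b'): no match needed
  Position 7 ('d'): no match needed
  Position 8 ('a'): matches sub[2] = 'a'
All 3 characters matched => is a subsequence

1


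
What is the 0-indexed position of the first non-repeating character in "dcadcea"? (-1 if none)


Input: dcadcea
Character frequencies:
  'a': 2
  'c': 2
  'd': 2
  'e': 1
Scanning left to right for freq == 1:
  Position 0 ('d'): freq=2, skip
  Position 1 ('c'): freq=2, skip
  Position 2 ('a'): freq=2, skip
  Position 3 ('d'): freq=2, skip
  Position 4 ('c'): freq=2, skip
  Position 5 ('e'): unique! => answer = 5

5


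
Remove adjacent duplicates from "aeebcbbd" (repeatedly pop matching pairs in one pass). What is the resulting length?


Input: aeebcbbd
Stack-based adjacent duplicate removal:
  Read 'a': push. Stack: a
  Read 'e': push. Stack: ae
  Read 'e': matches stack top 'e' => pop. Stack: a
  Read 'b': push. Stack: ab
  Read 'c': push. Stack: abc
  Read 'b': push. Stack: abcb
  Read 'b': matches stack top 'b' => pop. Stack: abc
  Read 'd': push. Stack: abcd
Final stack: "abcd" (length 4)

4


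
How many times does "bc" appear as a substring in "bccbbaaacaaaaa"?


Searching for "bc" in "bccbbaaacaaaaa"
Scanning each position:
  Position 0: "bc" => MATCH
  Position 1: "cc" => no
  Position 2: "cb" => no
  Position 3: "bb" => no
  Position 4: "ba" => no
  Position 5: "aa" => no
  Position 6: "aa" => no
  Position 7: "ac" => no
  Position 8: "ca" => no
  Position 9: "aa" => no
  Position 10: "aa" => no
  Position 11: "aa" => no
  Position 12: "aa" => no
Total occurrences: 1

1


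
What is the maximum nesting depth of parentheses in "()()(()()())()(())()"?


Input: "()()(()()())()(())()"
Tracking depth:
  Position 0 '(': depth becomes 1
  Position 1 ')': depth becomes 0
  Position 2 '(': depth becomes 1
  Position 3 ')': depth becomes 0
  Position 4 '(': depth becomes 1
  Position 5 '(': depth becomes 2
  Position 6 ')': depth becomes 1
  Position 7 '(': depth becomes 2
  Position 8 ')': depth becomes 1
  Position 9 '(': depth becomes 2
  Position 10 ')': depth becomes 1
  Position 11 ')': depth becomes 0
  Position 12 '(': depth becomes 1
  Position 13 ')': depth becomes 0
  Position 14 '(': depth becomes 1
  Position 15 '(': depth becomes 2
  Position 16 ')': depth becomes 1
  Position 17 ')': depth becomes 0
  Position 18 '(': depth becomes 1
  Position 19 ')': depth becomes 0
Maximum depth reached: 2

2


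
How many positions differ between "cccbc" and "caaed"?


Comparing "cccbc" and "caaed" position by position:
  Position 0: 'c' vs 'c' => same
  Position 1: 'c' vs 'a' => DIFFER
  Position 2: 'c' vs 'a' => DIFFER
  Position 3: 'b' vs 'e' => DIFFER
  Position 4: 'c' vs 'd' => DIFFER
Positions that differ: 4

4


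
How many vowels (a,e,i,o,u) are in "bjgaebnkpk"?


Input: bjgaebnkpk
Checking each character:
  'b' at position 0: consonant
  'j' at position 1: consonant
  'g' at position 2: consonant
  'a' at position 3: vowel (running total: 1)
  'e' at position 4: vowel (running total: 2)
  'b' at position 5: consonant
  'n' at position 6: consonant
  'k' at position 7: consonant
  'p' at position 8: consonant
  'k' at position 9: consonant
Total vowels: 2

2


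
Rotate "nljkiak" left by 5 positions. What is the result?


Input: "nljkiak", rotate left by 5
First 5 characters: "nljki"
Remaining characters: "ak"
Concatenate remaining + first: "ak" + "nljki" = "aknljki"

aknljki


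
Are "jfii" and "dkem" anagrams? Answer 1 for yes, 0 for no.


Strings: "jfii", "dkem"
Sorted first:  fiij
Sorted second: dekm
Differ at position 0: 'f' vs 'd' => not anagrams

0


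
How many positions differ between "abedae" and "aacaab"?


Comparing "abedae" and "aacaab" position by position:
  Position 0: 'a' vs 'a' => same
  Position 1: 'b' vs 'a' => DIFFER
  Position 2: 'e' vs 'c' => DIFFER
  Position 3: 'd' vs 'a' => DIFFER
  Position 4: 'a' vs 'a' => same
  Position 5: 'e' vs 'b' => DIFFER
Positions that differ: 4

4


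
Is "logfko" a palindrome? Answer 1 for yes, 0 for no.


Input: logfko
Reversed: okfgol
  Compare pos 0 ('l') with pos 5 ('o'): MISMATCH
  Compare pos 1 ('o') with pos 4 ('k'): MISMATCH
  Compare pos 2 ('g') with pos 3 ('f'): MISMATCH
Result: not a palindrome

0


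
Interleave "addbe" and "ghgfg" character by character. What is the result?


Interleaving "addbe" and "ghgfg":
  Position 0: 'a' from first, 'g' from second => "ag"
  Position 1: 'd' from first, 'h' from second => "dh"
  Position 2: 'd' from first, 'g' from second => "dg"
  Position 3: 'b' from first, 'f' from second => "bf"
  Position 4: 'e' from first, 'g' from second => "eg"
Result: agdhdgbfeg

agdhdgbfeg


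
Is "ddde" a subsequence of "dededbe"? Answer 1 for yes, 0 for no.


Check if "ddde" is a subsequence of "dededbe"
Greedy scan:
  Position 0 ('d'): matches sub[0] = 'd'
  Position 1 ('e'): no match needed
  Position 2 ('d'): matches sub[1] = 'd'
  Position 3 ('e'): no match needed
  Position 4 ('d'): matches sub[2] = 'd'
  Position 5 ('b'): no match needed
  Position 6 ('e'): matches sub[3] = 'e'
All 4 characters matched => is a subsequence

1


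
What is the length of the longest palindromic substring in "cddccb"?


Input: "cddccb"
Checking substrings for palindromes:
  [0:4] "cddc" (len 4) => palindrome
  [1:3] "dd" (len 2) => palindrome
  [3:5] "cc" (len 2) => palindrome
Longest palindromic substring: "cddc" with length 4

4


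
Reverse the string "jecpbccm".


Input: jecpbccm
Reading characters right to left:
  Position 7: 'm'
  Position 6: 'c'
  Position 5: 'c'
  Position 4: 'b'
  Position 3: 'p'
  Position 2: 'c'
  Position 1: 'e'
  Position 0: 'j'
Reversed: mccbpcej

mccbpcej


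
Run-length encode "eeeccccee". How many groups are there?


Input: eeeccccee
Scanning for consecutive runs:
  Group 1: 'e' x 3 (positions 0-2)
  Group 2: 'c' x 4 (positions 3-6)
  Group 3: 'e' x 2 (positions 7-8)
Total groups: 3

3


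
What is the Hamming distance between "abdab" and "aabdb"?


Comparing "abdab" and "aabdb" position by position:
  Position 0: 'a' vs 'a' => same
  Position 1: 'b' vs 'a' => differ
  Position 2: 'd' vs 'b' => differ
  Position 3: 'a' vs 'd' => differ
  Position 4: 'b' vs 'b' => same
Total differences (Hamming distance): 3

3


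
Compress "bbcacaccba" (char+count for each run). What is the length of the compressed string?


Input: bbcacaccba
Runs:
  'b' x 2 => "b2"
  'c' x 1 => "c1"
  'a' x 1 => "a1"
  'c' x 1 => "c1"
  'a' x 1 => "a1"
  'c' x 2 => "c2"
  'b' x 1 => "b1"
  'a' x 1 => "a1"
Compressed: "b2c1a1c1a1c2b1a1"
Compressed length: 16

16


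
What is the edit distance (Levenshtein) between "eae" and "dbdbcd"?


Computing edit distance: "eae" -> "dbdbcd"
DP table:
           d    b    d    b    c    d
      0    1    2    3    4    5    6
  e   1    1    2    3    4    5    6
  a   2    2    2    3    4    5    6
  e   3    3    3    3    4    5    6
Edit distance = dp[3][6] = 6

6


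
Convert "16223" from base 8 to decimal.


Input: "16223" in base 8
Positional expansion:
  Digit '1' (value 1) x 8^4 = 4096
  Digit '6' (value 6) x 8^3 = 3072
  Digit '2' (value 2) x 8^2 = 128
  Digit '2' (value 2) x 8^1 = 16
  Digit '3' (value 3) x 8^0 = 3
Sum = 7315

7315


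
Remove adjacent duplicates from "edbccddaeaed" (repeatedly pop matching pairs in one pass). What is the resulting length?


Input: edbccddaeaed
Stack-based adjacent duplicate removal:
  Read 'e': push. Stack: e
  Read 'd': push. Stack: ed
  Read 'b': push. Stack: edb
  Read 'c': push. Stack: edbc
  Read 'c': matches stack top 'c' => pop. Stack: edb
  Read 'd': push. Stack: edbd
  Read 'd': matches stack top 'd' => pop. Stack: edb
  Read 'a': push. Stack: edba
  Read 'e': push. Stack: edbae
  Read 'a': push. Stack: edbaea
  Read 'e': push. Stack: edbaeae
  Read 'd': push. Stack: edbaeaed
Final stack: "edbaeaed" (length 8)

8


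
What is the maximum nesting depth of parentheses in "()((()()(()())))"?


Input: "()((()()(()())))"
Tracking depth:
  Position 0 '(': depth becomes 1
  Position 1 ')': depth becomes 0
  Position 2 '(': depth becomes 1
  Position 3 '(': depth becomes 2
  Position 4 '(': depth becomes 3
  Position 5 ')': depth becomes 2
  Position 6 '(': depth becomes 3
  Position 7 ')': depth becomes 2
  Position 8 '(': depth becomes 3
  Position 9 '(': depth becomes 4
  Position 10 ')': depth becomes 3
  Position 11 '(': depth becomes 4
  Position 12 ')': depth becomes 3
  Position 13 ')': depth becomes 2
  Position 14 ')': depth becomes 1
  Position 15 ')': depth becomes 0
Maximum depth reached: 4

4


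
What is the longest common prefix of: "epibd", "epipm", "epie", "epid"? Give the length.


Words: epibd, epipm, epie, epid
  Position 0: all 'e' => match
  Position 1: all 'p' => match
  Position 2: all 'i' => match
  Position 3: ('b', 'p', 'e', 'd') => mismatch, stop
LCP = "epi" (length 3)

3


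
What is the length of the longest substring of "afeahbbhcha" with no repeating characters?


Input: "afeahbbhcha"
Sliding window (track last position of each char):
  Position 0 ('a'): window [0,0] length 1 -- new best
  Position 1 ('f'): window [0,1] length 2 -- new best
  Position 2 ('e'): window [0,2] length 3 -- new best
  Position 3 ('a'): repeat (last at 0), move window start to 1
  Position 3 ('a'): window [1,3] length 3
  Position 4 ('h'): window [1,4] length 4 -- new best
  Position 5 ('b'): window [1,5] length 5 -- new best
  Position 6 ('b'): repeat (last at 5), move window start to 6
  Position 6 ('b'): window [6,6] length 1
  Position 7 ('h'): window [6,7] length 2
  Position 8 ('c'): window [6,8] length 3
  Position 9 ('h'): repeat (last at 7), move window start to 8
  Position 9 ('h'): window [8,9] length 2
  Position 10 ('a'): window [8,10] length 3
Longest substring with no repeats: "feahb" with length 5

5


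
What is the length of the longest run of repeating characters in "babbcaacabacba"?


Input: "babbcaacabacba"
Scanning for longest run:
  Position 1 ('a'): new char, reset run to 1
  Position 2 ('b'): new char, reset run to 1
  Position 3 ('b'): continues run of 'b', length=2
  Position 4 ('c'): new char, reset run to 1
  Position 5 ('a'): new char, reset run to 1
  Position 6 ('a'): continues run of 'a', length=2
  Position 7 ('c'): new char, reset run to 1
  Position 8 ('a'): new char, reset run to 1
  Position 9 ('b'): new char, reset run to 1
  Position 10 ('a'): new char, reset run to 1
  Position 11 ('c'): new char, reset run to 1
  Position 12 ('b'): new char, reset run to 1
  Position 13 ('a'): new char, reset run to 1
Longest run: 'b' with length 2

2


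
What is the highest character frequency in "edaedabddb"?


Input: edaedabddb
Character counts:
  'a': 2
  'b': 2
  'd': 4
  'e': 2
Maximum frequency: 4

4


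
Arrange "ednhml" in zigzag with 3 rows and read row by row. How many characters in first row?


Zigzag "ednhml" into 3 rows:
Placing characters:
  'e' => row 0
  'd' => row 1
  'n' => row 2
  'h' => row 1
  'm' => row 0
  'l' => row 1
Rows:
  Row 0: "em"
  Row 1: "dhl"
  Row 2: "n"
First row length: 2

2


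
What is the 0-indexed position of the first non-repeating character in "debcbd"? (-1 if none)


Input: debcbd
Character frequencies:
  'b': 2
  'c': 1
  'd': 2
  'e': 1
Scanning left to right for freq == 1:
  Position 0 ('d'): freq=2, skip
  Position 1 ('e'): unique! => answer = 1

1


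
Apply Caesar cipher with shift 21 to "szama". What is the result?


Caesar cipher: shift "szama" by 21
  's' (pos 18) + 21 = pos 13 = 'n'
  'z' (pos 25) + 21 = pos 20 = 'u'
  'a' (pos 0) + 21 = pos 21 = 'v'
  'm' (pos 12) + 21 = pos 7 = 'h'
  'a' (pos 0) + 21 = pos 21 = 'v'
Result: nuvhv

nuvhv


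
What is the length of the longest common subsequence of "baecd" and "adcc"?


LCS of "baecd" and "adcc"
DP table:
           a    d    c    c
      0    0    0    0    0
  b   0    0    0    0    0
  a   0    1    1    1    1
  e   0    1    1    1    1
  c   0    1    1    2    2
  d   0    1    2    2    2
LCS length = dp[5][4] = 2

2


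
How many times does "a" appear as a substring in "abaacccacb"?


Searching for "a" in "abaacccacb"
Scanning each position:
  Position 0: "a" => MATCH
  Position 1: "b" => no
  Position 2: "a" => MATCH
  Position 3: "a" => MATCH
  Position 4: "c" => no
  Position 5: "c" => no
  Position 6: "c" => no
  Position 7: "a" => MATCH
  Position 8: "c" => no
  Position 9: "b" => no
Total occurrences: 4

4


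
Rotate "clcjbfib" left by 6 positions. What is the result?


Input: "clcjbfib", rotate left by 6
First 6 characters: "clcjbf"
Remaining characters: "ib"
Concatenate remaining + first: "ib" + "clcjbf" = "ibclcjbf"

ibclcjbf


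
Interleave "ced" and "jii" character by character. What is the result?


Interleaving "ced" and "jii":
  Position 0: 'c' from first, 'j' from second => "cj"
  Position 1: 'e' from first, 'i' from second => "ei"
  Position 2: 'd' from first, 'i' from second => "di"
Result: cjeidi

cjeidi


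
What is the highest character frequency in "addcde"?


Input: addcde
Character counts:
  'a': 1
  'c': 1
  'd': 3
  'e': 1
Maximum frequency: 3

3


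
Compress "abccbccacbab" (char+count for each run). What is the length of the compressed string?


Input: abccbccacbab
Runs:
  'a' x 1 => "a1"
  'b' x 1 => "b1"
  'c' x 2 => "c2"
  'b' x 1 => "b1"
  'c' x 2 => "c2"
  'a' x 1 => "a1"
  'c' x 1 => "c1"
  'b' x 1 => "b1"
  'a' x 1 => "a1"
  'b' x 1 => "b1"
Compressed: "a1b1c2b1c2a1c1b1a1b1"
Compressed length: 20

20


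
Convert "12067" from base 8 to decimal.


Input: "12067" in base 8
Positional expansion:
  Digit '1' (value 1) x 8^4 = 4096
  Digit '2' (value 2) x 8^3 = 1024
  Digit '0' (value 0) x 8^2 = 0
  Digit '6' (value 6) x 8^1 = 48
  Digit '7' (value 7) x 8^0 = 7
Sum = 5175

5175


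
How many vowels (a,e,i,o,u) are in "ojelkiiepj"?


Input: ojelkiiepj
Checking each character:
  'o' at position 0: vowel (running total: 1)
  'j' at position 1: consonant
  'e' at position 2: vowel (running total: 2)
  'l' at position 3: consonant
  'k' at position 4: consonant
  'i' at position 5: vowel (running total: 3)
  'i' at position 6: vowel (running total: 4)
  'e' at position 7: vowel (running total: 5)
  'p' at position 8: consonant
  'j' at position 9: consonant
Total vowels: 5

5


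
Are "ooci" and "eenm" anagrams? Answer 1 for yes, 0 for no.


Strings: "ooci", "eenm"
Sorted first:  cioo
Sorted second: eemn
Differ at position 0: 'c' vs 'e' => not anagrams

0


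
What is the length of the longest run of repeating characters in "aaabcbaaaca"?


Input: "aaabcbaaaca"
Scanning for longest run:
  Position 1 ('a'): continues run of 'a', length=2
  Position 2 ('a'): continues run of 'a', length=3
  Position 3 ('b'): new char, reset run to 1
  Position 4 ('c'): new char, reset run to 1
  Position 5 ('b'): new char, reset run to 1
  Position 6 ('a'): new char, reset run to 1
  Position 7 ('a'): continues run of 'a', length=2
  Position 8 ('a'): continues run of 'a', length=3
  Position 9 ('c'): new char, reset run to 1
  Position 10 ('a'): new char, reset run to 1
Longest run: 'a' with length 3

3


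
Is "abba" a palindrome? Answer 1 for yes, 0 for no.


Input: abba
Reversed: abba
  Compare pos 0 ('a') with pos 3 ('a'): match
  Compare pos 1 ('b') with pos 2 ('b'): match
Result: palindrome

1


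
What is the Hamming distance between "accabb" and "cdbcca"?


Comparing "accabb" and "cdbcca" position by position:
  Position 0: 'a' vs 'c' => differ
  Position 1: 'c' vs 'd' => differ
  Position 2: 'c' vs 'b' => differ
  Position 3: 'a' vs 'c' => differ
  Position 4: 'b' vs 'c' => differ
  Position 5: 'b' vs 'a' => differ
Total differences (Hamming distance): 6

6


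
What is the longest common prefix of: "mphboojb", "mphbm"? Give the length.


Words: mphboojb, mphbm
  Position 0: all 'm' => match
  Position 1: all 'p' => match
  Position 2: all 'h' => match
  Position 3: all 'b' => match
  Position 4: ('o', 'm') => mismatch, stop
LCP = "mphb" (length 4)

4


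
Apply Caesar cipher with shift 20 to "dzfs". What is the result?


Caesar cipher: shift "dzfs" by 20
  'd' (pos 3) + 20 = pos 23 = 'x'
  'z' (pos 25) + 20 = pos 19 = 't'
  'f' (pos 5) + 20 = pos 25 = 'z'
  's' (pos 18) + 20 = pos 12 = 'm'
Result: xtzm

xtzm


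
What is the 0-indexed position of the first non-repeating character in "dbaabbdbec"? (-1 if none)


Input: dbaabbdbec
Character frequencies:
  'a': 2
  'b': 4
  'c': 1
  'd': 2
  'e': 1
Scanning left to right for freq == 1:
  Position 0 ('d'): freq=2, skip
  Position 1 ('b'): freq=4, skip
  Position 2 ('a'): freq=2, skip
  Position 3 ('a'): freq=2, skip
  Position 4 ('b'): freq=4, skip
  Position 5 ('b'): freq=4, skip
  Position 6 ('d'): freq=2, skip
  Position 7 ('b'): freq=4, skip
  Position 8 ('e'): unique! => answer = 8

8


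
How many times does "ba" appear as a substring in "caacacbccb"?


Searching for "ba" in "caacacbccb"
Scanning each position:
  Position 0: "ca" => no
  Position 1: "aa" => no
  Position 2: "ac" => no
  Position 3: "ca" => no
  Position 4: "ac" => no
  Position 5: "cb" => no
  Position 6: "bc" => no
  Position 7: "cc" => no
  Position 8: "cb" => no
Total occurrences: 0

0


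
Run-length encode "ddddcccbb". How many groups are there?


Input: ddddcccbb
Scanning for consecutive runs:
  Group 1: 'd' x 4 (positions 0-3)
  Group 2: 'c' x 3 (positions 4-6)
  Group 3: 'b' x 2 (positions 7-8)
Total groups: 3

3


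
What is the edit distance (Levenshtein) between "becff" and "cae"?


Computing edit distance: "becff" -> "cae"
DP table:
           c    a    e
      0    1    2    3
  b   1    1    2    3
  e   2    2    2    2
  c   3    2    3    3
  f   4    3    3    4
  f   5    4    4    4
Edit distance = dp[5][3] = 4

4


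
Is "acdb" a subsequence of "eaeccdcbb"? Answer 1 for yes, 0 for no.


Check if "acdb" is a subsequence of "eaeccdcbb"
Greedy scan:
  Position 0 ('e'): no match needed
  Position 1 ('a'): matches sub[0] = 'a'
  Position 2 ('e'): no match needed
  Position 3 ('c'): matches sub[1] = 'c'
  Position 4 ('c'): no match needed
  Position 5 ('d'): matches sub[2] = 'd'
  Position 6 ('c'): no match needed
  Position 7 ('b'): matches sub[3] = 'b'
  Position 8 ('b'): no match needed
All 4 characters matched => is a subsequence

1


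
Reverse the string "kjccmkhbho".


Input: kjccmkhbho
Reading characters right to left:
  Position 9: 'o'
  Position 8: 'h'
  Position 7: 'b'
  Position 6: 'h'
  Position 5: 'k'
  Position 4: 'm'
  Position 3: 'c'
  Position 2: 'c'
  Position 1: 'j'
  Position 0: 'k'
Reversed: ohbhkmccjk

ohbhkmccjk


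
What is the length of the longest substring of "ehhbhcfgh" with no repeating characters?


Input: "ehhbhcfgh"
Sliding window (track last position of each char):
  Position 0 ('e'): window [0,0] length 1 -- new best
  Position 1 ('h'): window [0,1] length 2 -- new best
  Position 2 ('h'): repeat (last at 1), move window start to 2
  Position 2 ('h'): window [2,2] length 1
  Position 3 ('b'): window [2,3] length 2
  Position 4 ('h'): repeat (last at 2), move window start to 3
  Position 4 ('h'): window [3,4] length 2
  Position 5 ('c'): window [3,5] length 3 -- new best
  Position 6 ('f'): window [3,6] length 4 -- new best
  Position 7 ('g'): window [3,7] length 5 -- new best
  Position 8 ('h'): repeat (last at 4), move window start to 5
  Position 8 ('h'): window [5,8] length 4
Longest substring with no repeats: "bhcfg" with length 5

5


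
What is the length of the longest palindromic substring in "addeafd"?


Input: "addeafd"
Checking substrings for palindromes:
  [1:3] "dd" (len 2) => palindrome
Longest palindromic substring: "dd" with length 2

2


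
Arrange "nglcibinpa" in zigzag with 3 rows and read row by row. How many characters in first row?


Zigzag "nglcibinpa" into 3 rows:
Placing characters:
  'n' => row 0
  'g' => row 1
  'l' => row 2
  'c' => row 1
  'i' => row 0
  'b' => row 1
  'i' => row 2
  'n' => row 1
  'p' => row 0
  'a' => row 1
Rows:
  Row 0: "nip"
  Row 1: "gcbna"
  Row 2: "li"
First row length: 3

3


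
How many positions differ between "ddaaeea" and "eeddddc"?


Comparing "ddaaeea" and "eeddddc" position by position:
  Position 0: 'd' vs 'e' => DIFFER
  Position 1: 'd' vs 'e' => DIFFER
  Position 2: 'a' vs 'd' => DIFFER
  Position 3: 'a' vs 'd' => DIFFER
  Position 4: 'e' vs 'd' => DIFFER
  Position 5: 'e' vs 'd' => DIFFER
  Position 6: 'a' vs 'c' => DIFFER
Positions that differ: 7

7


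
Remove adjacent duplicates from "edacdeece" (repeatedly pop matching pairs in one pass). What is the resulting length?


Input: edacdeece
Stack-based adjacent duplicate removal:
  Read 'e': push. Stack: e
  Read 'd': push. Stack: ed
  Read 'a': push. Stack: eda
  Read 'c': push. Stack: edac
  Read 'd': push. Stack: edacd
  Read 'e': push. Stack: edacde
  Read 'e': matches stack top 'e' => pop. Stack: edacd
  Read 'c': push. Stack: edacdc
  Read 'e': push. Stack: edacdce
Final stack: "edacdce" (length 7)

7


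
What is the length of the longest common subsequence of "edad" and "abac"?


LCS of "edad" and "abac"
DP table:
           a    b    a    c
      0    0    0    0    0
  e   0    0    0    0    0
  d   0    0    0    0    0
  a   0    1    1    1    1
  d   0    1    1    1    1
LCS length = dp[4][4] = 1

1


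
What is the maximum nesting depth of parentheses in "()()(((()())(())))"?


Input: "()()(((()())(())))"
Tracking depth:
  Position 0 '(': depth becomes 1
  Position 1 ')': depth becomes 0
  Position 2 '(': depth becomes 1
  Position 3 ')': depth becomes 0
  Position 4 '(': depth becomes 1
  Position 5 '(': depth becomes 2
  Position 6 '(': depth becomes 3
  Position 7 '(': depth becomes 4
  Position 8 ')': depth becomes 3
  Position 9 '(': depth becomes 4
  Position 10 ')': depth becomes 3
  Position 11 ')': depth becomes 2
  Position 12 '(': depth becomes 3
  Position 13 '(': depth becomes 4
  Position 14 ')': depth becomes 3
  Position 15 ')': depth becomes 2
  Position 16 ')': depth becomes 1
  Position 17 ')': depth becomes 0
Maximum depth reached: 4

4


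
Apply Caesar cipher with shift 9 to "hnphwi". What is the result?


Caesar cipher: shift "hnphwi" by 9
  'h' (pos 7) + 9 = pos 16 = 'q'
  'n' (pos 13) + 9 = pos 22 = 'w'
  'p' (pos 15) + 9 = pos 24 = 'y'
  'h' (pos 7) + 9 = pos 16 = 'q'
  'w' (pos 22) + 9 = pos 5 = 'f'
  'i' (pos 8) + 9 = pos 17 = 'r'
Result: qwyqfr

qwyqfr


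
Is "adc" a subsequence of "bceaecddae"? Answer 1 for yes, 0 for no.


Check if "adc" is a subsequence of "bceaecddae"
Greedy scan:
  Position 0 ('b'): no match needed
  Position 1 ('c'): no match needed
  Position 2 ('e'): no match needed
  Position 3 ('a'): matches sub[0] = 'a'
  Position 4 ('e'): no match needed
  Position 5 ('c'): no match needed
  Position 6 ('d'): matches sub[1] = 'd'
  Position 7 ('d'): no match needed
  Position 8 ('a'): no match needed
  Position 9 ('e'): no match needed
Only matched 2/3 characters => not a subsequence

0


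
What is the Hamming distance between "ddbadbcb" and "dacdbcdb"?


Comparing "ddbadbcb" and "dacdbcdb" position by position:
  Position 0: 'd' vs 'd' => same
  Position 1: 'd' vs 'a' => differ
  Position 2: 'b' vs 'c' => differ
  Position 3: 'a' vs 'd' => differ
  Position 4: 'd' vs 'b' => differ
  Position 5: 'b' vs 'c' => differ
  Position 6: 'c' vs 'd' => differ
  Position 7: 'b' vs 'b' => same
Total differences (Hamming distance): 6

6


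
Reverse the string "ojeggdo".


Input: ojeggdo
Reading characters right to left:
  Position 6: 'o'
  Position 5: 'd'
  Position 4: 'g'
  Position 3: 'g'
  Position 2: 'e'
  Position 1: 'j'
  Position 0: 'o'
Reversed: odggejo

odggejo


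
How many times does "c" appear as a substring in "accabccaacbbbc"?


Searching for "c" in "accabccaacbbbc"
Scanning each position:
  Position 0: "a" => no
  Position 1: "c" => MATCH
  Position 2: "c" => MATCH
  Position 3: "a" => no
  Position 4: "b" => no
  Position 5: "c" => MATCH
  Position 6: "c" => MATCH
  Position 7: "a" => no
  Position 8: "a" => no
  Position 9: "c" => MATCH
  Position 10: "b" => no
  Position 11: "b" => no
  Position 12: "b" => no
  Position 13: "c" => MATCH
Total occurrences: 6

6


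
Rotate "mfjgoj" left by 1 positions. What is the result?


Input: "mfjgoj", rotate left by 1
First 1 characters: "m"
Remaining characters: "fjgoj"
Concatenate remaining + first: "fjgoj" + "m" = "fjgojm"

fjgojm


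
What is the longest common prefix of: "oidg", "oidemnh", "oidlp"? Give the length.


Words: oidg, oidemnh, oidlp
  Position 0: all 'o' => match
  Position 1: all 'i' => match
  Position 2: all 'd' => match
  Position 3: ('g', 'e', 'l') => mismatch, stop
LCP = "oid" (length 3)

3


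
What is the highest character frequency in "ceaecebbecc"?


Input: ceaecebbecc
Character counts:
  'a': 1
  'b': 2
  'c': 4
  'e': 4
Maximum frequency: 4

4


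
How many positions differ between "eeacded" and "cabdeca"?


Comparing "eeacded" and "cabdeca" position by position:
  Position 0: 'e' vs 'c' => DIFFER
  Position 1: 'e' vs 'a' => DIFFER
  Position 2: 'a' vs 'b' => DIFFER
  Position 3: 'c' vs 'd' => DIFFER
  Position 4: 'd' vs 'e' => DIFFER
  Position 5: 'e' vs 'c' => DIFFER
  Position 6: 'd' vs 'a' => DIFFER
Positions that differ: 7

7


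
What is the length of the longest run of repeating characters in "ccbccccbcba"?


Input: "ccbccccbcba"
Scanning for longest run:
  Position 1 ('c'): continues run of 'c', length=2
  Position 2 ('b'): new char, reset run to 1
  Position 3 ('c'): new char, reset run to 1
  Position 4 ('c'): continues run of 'c', length=2
  Position 5 ('c'): continues run of 'c', length=3
  Position 6 ('c'): continues run of 'c', length=4
  Position 7 ('b'): new char, reset run to 1
  Position 8 ('c'): new char, reset run to 1
  Position 9 ('b'): new char, reset run to 1
  Position 10 ('a'): new char, reset run to 1
Longest run: 'c' with length 4

4


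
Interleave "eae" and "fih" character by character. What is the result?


Interleaving "eae" and "fih":
  Position 0: 'e' from first, 'f' from second => "ef"
  Position 1: 'a' from first, 'i' from second => "ai"
  Position 2: 'e' from first, 'h' from second => "eh"
Result: efaieh

efaieh


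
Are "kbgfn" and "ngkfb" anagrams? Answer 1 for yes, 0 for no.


Strings: "kbgfn", "ngkfb"
Sorted first:  bfgkn
Sorted second: bfgkn
Sorted forms match => anagrams

1


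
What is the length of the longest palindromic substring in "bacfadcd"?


Input: "bacfadcd"
Checking substrings for palindromes:
  [5:8] "dcd" (len 3) => palindrome
Longest palindromic substring: "dcd" with length 3

3


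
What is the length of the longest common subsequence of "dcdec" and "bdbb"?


LCS of "dcdec" and "bdbb"
DP table:
           b    d    b    b
      0    0    0    0    0
  d   0    0    1    1    1
  c   0    0    1    1    1
  d   0    0    1    1    1
  e   0    0    1    1    1
  c   0    0    1    1    1
LCS length = dp[5][4] = 1

1


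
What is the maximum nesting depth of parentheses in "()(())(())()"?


Input: "()(())(())()"
Tracking depth:
  Position 0 '(': depth becomes 1
  Position 1 ')': depth becomes 0
  Position 2 '(': depth becomes 1
  Position 3 '(': depth becomes 2
  Position 4 ')': depth becomes 1
  Position 5 ')': depth becomes 0
  Position 6 '(': depth becomes 1
  Position 7 '(': depth becomes 2
  Position 8 ')': depth becomes 1
  Position 9 ')': depth becomes 0
  Position 10 '(': depth becomes 1
  Position 11 ')': depth becomes 0
Maximum depth reached: 2

2


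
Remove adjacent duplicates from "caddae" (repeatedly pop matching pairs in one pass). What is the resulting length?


Input: caddae
Stack-based adjacent duplicate removal:
  Read 'c': push. Stack: c
  Read 'a': push. Stack: ca
  Read 'd': push. Stack: cad
  Read 'd': matches stack top 'd' => pop. Stack: ca
  Read 'a': matches stack top 'a' => pop. Stack: c
  Read 'e': push. Stack: ce
Final stack: "ce" (length 2)

2


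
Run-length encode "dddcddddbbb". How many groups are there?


Input: dddcddddbbb
Scanning for consecutive runs:
  Group 1: 'd' x 3 (positions 0-2)
  Group 2: 'c' x 1 (positions 3-3)
  Group 3: 'd' x 4 (positions 4-7)
  Group 4: 'b' x 3 (positions 8-10)
Total groups: 4

4


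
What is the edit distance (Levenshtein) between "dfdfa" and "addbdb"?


Computing edit distance: "dfdfa" -> "addbdb"
DP table:
           a    d    d    b    d    b
      0    1    2    3    4    5    6
  d   1    1    1    2    3    4    5
  f   2    2    2    2    3    4    5
  d   3    3    2    2    3    3    4
  f   4    4    3    3    3    4    4
  a   5    4    4    4    4    4    5
Edit distance = dp[5][6] = 5

5


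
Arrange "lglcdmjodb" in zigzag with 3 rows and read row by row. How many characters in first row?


Zigzag "lglcdmjodb" into 3 rows:
Placing characters:
  'l' => row 0
  'g' => row 1
  'l' => row 2
  'c' => row 1
  'd' => row 0
  'm' => row 1
  'j' => row 2
  'o' => row 1
  'd' => row 0
  'b' => row 1
Rows:
  Row 0: "ldd"
  Row 1: "gcmob"
  Row 2: "lj"
First row length: 3

3


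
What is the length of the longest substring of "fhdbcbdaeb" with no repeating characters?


Input: "fhdbcbdaeb"
Sliding window (track last position of each char):
  Position 0 ('f'): window [0,0] length 1 -- new best
  Position 1 ('h'): window [0,1] length 2 -- new best
  Position 2 ('d'): window [0,2] length 3 -- new best
  Position 3 ('b'): window [0,3] length 4 -- new best
  Position 4 ('c'): window [0,4] length 5 -- new best
  Position 5 ('b'): repeat (last at 3), move window start to 4
  Position 5 ('b'): window [4,5] length 2
  Position 6 ('d'): window [4,6] length 3
  Position 7 ('a'): window [4,7] length 4
  Position 8 ('e'): window [4,8] length 5
  Position 9 ('b'): repeat (last at 5), move window start to 6
  Position 9 ('b'): window [6,9] length 4
Longest substring with no repeats: "fhdbc" with length 5

5
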